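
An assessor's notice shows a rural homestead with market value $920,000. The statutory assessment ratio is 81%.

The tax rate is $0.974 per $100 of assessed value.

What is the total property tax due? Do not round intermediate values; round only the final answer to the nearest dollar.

$7,258

Assessed value = $920,000 × 0.81 = $745,200
Tax = $745,200 × 0.00974 = $7,258.248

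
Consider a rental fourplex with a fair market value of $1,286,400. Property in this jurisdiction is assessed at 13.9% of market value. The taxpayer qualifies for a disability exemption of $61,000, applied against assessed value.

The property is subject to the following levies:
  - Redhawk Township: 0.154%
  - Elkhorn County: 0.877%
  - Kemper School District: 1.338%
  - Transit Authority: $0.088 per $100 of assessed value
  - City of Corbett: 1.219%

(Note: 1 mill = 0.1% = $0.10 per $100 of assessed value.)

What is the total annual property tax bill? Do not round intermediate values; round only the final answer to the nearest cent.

$4,330.68

Assessed value = $1,286,400 × 0.139 = $178,809.6
Taxable value = $178,809.6 − $61,000 = $117,809.6
Redhawk Township: $117,809.6 × 0.00154 = $181.426784
Elkhorn County: $117,809.6 × 0.00877 = $1,033.190192
Kemper School District: $117,809.6 × 0.01338 = $1,576.292448
Transit Authority: $117,809.6 × 0.00088 = $103.672448
City of Corbett: $117,809.6 × 0.01219 = $1,436.099024
Total = $4,330.680896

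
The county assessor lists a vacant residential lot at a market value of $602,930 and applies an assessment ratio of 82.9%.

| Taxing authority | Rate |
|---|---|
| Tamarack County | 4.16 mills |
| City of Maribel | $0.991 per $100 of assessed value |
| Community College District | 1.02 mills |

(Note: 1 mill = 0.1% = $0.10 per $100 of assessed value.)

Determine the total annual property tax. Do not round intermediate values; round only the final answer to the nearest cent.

Assessed value = $602,930 × 0.829 = $499,828.97
Tamarack County: $499,828.97 × 0.00416 = $2,079.2885152
City of Maribel: $499,828.97 × 0.00991 = $4,953.3050927
Community College District: $499,828.97 × 0.00102 = $509.8255494
Total = $7,542.4191573

$7,542.42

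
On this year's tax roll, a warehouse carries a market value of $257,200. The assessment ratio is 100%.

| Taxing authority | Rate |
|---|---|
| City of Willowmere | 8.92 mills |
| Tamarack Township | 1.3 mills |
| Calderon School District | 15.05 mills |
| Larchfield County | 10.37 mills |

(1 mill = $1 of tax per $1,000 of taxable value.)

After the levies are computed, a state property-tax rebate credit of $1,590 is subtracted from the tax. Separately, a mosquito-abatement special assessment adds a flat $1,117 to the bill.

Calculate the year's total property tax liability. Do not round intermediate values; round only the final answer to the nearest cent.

$8,693.61

Assessed value = $257,200 × 1 = $257,200
City of Willowmere: $257,200 × 0.00892 = $2,294.224
Tamarack Township: $257,200 × 0.0013 = $334.36
Calderon School District: $257,200 × 0.01505 = $3,870.86
Larchfield County: $257,200 × 0.01037 = $2,667.164
Levies subtotal = $9,166.608
After credit = $9,166.608 − $1,590 = $7,576.608
Total = $7,576.608 + $1,117 = $8,693.608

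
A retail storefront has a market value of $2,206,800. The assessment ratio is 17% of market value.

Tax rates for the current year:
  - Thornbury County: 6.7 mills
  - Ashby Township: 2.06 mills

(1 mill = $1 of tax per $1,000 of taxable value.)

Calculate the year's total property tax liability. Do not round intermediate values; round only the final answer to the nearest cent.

$3,286.37

Assessed value = $2,206,800 × 0.17 = $375,156
Thornbury County: $375,156 × 0.0067 = $2,513.5452
Ashby Township: $375,156 × 0.00206 = $772.82136
Total = $2,513.5452 + $772.82136 = $3,286.36656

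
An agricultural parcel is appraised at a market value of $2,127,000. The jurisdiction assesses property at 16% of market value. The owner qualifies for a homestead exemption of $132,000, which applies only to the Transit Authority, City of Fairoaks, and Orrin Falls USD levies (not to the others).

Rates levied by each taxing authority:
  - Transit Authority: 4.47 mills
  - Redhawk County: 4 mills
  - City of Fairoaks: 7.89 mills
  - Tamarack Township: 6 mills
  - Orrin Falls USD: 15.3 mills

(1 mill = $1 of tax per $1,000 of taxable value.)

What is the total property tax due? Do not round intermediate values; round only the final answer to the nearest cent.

$9,165.33

Assessed value = $2,127,000 × 0.16 = $340,320
Transit Authority: ($340,320 − $132,000) × 0.00447 = $208,320 × 0.00447 = $931.1904
Redhawk County: $340,320 × 0.004 = $1,361.28
City of Fairoaks: ($340,320 − $132,000) × 0.00789 = $208,320 × 0.00789 = $1,643.6448
Tamarack Township: $340,320 × 0.006 = $2,041.92
Orrin Falls USD: ($340,320 − $132,000) × 0.0153 = $208,320 × 0.0153 = $3,187.296
Total = $9,165.3312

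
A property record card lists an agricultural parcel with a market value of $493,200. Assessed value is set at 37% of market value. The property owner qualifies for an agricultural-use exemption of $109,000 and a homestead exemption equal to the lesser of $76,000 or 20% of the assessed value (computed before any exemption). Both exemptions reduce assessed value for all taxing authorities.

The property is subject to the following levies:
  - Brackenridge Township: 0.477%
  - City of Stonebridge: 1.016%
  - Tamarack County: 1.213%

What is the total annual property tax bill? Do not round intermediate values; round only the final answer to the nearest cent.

$1,000.87

Assessed value = $493,200 × 0.37 = $182,484
Homestead exemption = min($76,000, 20% × $182,484) = min($76,000, $36,496.8) = $36,496.8 (percentage binds)
Taxable value = $182,484 − $109,000 − $36,496.8 = $36,987.2
Brackenridge Township: $36,987.2 × 0.00477 = $176.428944
City of Stonebridge: $36,987.2 × 0.01016 = $375.789952
Tamarack County: $36,987.2 × 0.01213 = $448.654736
Total = $1,000.873632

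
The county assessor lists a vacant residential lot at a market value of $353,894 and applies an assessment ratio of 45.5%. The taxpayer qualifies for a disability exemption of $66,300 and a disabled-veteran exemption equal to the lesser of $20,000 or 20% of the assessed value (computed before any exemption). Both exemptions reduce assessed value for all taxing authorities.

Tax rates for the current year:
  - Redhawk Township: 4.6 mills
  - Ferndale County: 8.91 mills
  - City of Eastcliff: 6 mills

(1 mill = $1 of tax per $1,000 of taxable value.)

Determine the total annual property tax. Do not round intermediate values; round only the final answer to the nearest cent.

$1,457.82

Assessed value = $353,894 × 0.455 = $161,021.77
Disabled-veteran exemption = min($20,000, 20% × $161,021.77) = min($20,000, $32,204.354) = $20,000 (dollar cap binds)
Taxable value = $161,021.77 − $66,300 − $20,000 = $74,721.77
Redhawk Township: $74,721.77 × 0.0046 = $343.720142
Ferndale County: $74,721.77 × 0.00891 = $665.7709707
City of Eastcliff: $74,721.77 × 0.006 = $448.33062
Total = $1,457.8217327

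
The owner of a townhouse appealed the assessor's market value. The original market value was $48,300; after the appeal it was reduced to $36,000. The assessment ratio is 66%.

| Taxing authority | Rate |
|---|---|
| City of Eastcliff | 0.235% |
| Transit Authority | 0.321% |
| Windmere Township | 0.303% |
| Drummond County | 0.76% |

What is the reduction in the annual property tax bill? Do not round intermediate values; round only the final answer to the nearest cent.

$131.43

Old assessed value = $48,300 × 0.66 = $31,878
New assessed value = $36,000 × 0.66 = $23,760
Combined rate = 0.00235 + 0.00321 + 0.00303 + 0.0076 = 0.01619
Old tax = $31,878 × 0.01619 = $516.10482
New tax = $23,760 × 0.01619 = $384.6744
Reduction = $516.10482 − $384.6744 = $131.43042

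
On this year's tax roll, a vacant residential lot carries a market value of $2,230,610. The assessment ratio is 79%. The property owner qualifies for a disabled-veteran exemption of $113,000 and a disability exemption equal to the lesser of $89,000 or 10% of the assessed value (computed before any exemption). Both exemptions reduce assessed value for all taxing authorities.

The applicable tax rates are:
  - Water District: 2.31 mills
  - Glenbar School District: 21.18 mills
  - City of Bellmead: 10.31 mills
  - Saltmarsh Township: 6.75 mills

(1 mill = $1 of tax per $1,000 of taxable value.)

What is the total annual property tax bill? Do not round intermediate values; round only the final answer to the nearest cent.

$63,265.38

Assessed value = $2,230,610 × 0.79 = $1,762,181.9
Disability exemption = min($89,000, 10% × $1,762,181.9) = min($89,000, $176,218.19) = $89,000 (dollar cap binds)
Taxable value = $1,762,181.9 − $113,000 − $89,000 = $1,560,181.9
Water District: $1,560,181.9 × 0.00231 = $3,604.020189
Glenbar School District: $1,560,181.9 × 0.02118 = $33,044.652642
City of Bellmead: $1,560,181.9 × 0.01031 = $16,085.475389
Saltmarsh Township: $1,560,181.9 × 0.00675 = $10,531.227825
Total = $63,265.376045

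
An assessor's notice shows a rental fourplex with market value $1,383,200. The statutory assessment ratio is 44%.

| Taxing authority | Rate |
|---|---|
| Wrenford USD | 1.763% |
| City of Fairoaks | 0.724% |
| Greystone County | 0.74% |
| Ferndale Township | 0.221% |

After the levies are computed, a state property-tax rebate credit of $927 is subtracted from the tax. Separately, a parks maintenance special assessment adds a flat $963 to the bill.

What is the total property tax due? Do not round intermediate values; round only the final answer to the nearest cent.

Assessed value = $1,383,200 × 0.44 = $608,608
Wrenford USD: $608,608 × 0.01763 = $10,729.75904
City of Fairoaks: $608,608 × 0.00724 = $4,406.32192
Greystone County: $608,608 × 0.0074 = $4,503.6992
Ferndale Township: $608,608 × 0.00221 = $1,345.02368
Levies subtotal = $20,984.80384
After credit = $20,984.80384 − $927 = $20,057.80384
Total = $20,057.80384 + $963 = $21,020.80384

$21,020.80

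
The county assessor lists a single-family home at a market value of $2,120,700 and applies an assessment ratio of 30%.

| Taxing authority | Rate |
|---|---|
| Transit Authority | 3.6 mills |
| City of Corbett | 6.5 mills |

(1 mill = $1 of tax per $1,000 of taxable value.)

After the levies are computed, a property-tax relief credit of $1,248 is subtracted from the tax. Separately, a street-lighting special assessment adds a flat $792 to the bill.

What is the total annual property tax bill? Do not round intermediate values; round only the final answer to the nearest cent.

$5,969.72

Assessed value = $2,120,700 × 0.3 = $636,210
Transit Authority: $636,210 × 0.0036 = $2,290.356
City of Corbett: $636,210 × 0.0065 = $4,135.365
Levies subtotal = $6,425.721
After credit = $6,425.721 − $1,248 = $5,177.721
Total = $5,177.721 + $792 = $5,969.721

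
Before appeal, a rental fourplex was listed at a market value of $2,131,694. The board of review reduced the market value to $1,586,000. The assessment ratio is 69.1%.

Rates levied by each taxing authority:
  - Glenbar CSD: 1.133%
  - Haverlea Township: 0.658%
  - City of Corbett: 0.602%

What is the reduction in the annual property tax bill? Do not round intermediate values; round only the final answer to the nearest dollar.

$9,023

Old assessed value = $2,131,694 × 0.691 = $1,473,000.554
New assessed value = $1,586,000 × 0.691 = $1,095,926
Combined rate = 0.01133 + 0.00658 + 0.00602 = 0.02393
Old tax = $1,473,000.554 × 0.02393 = $35,248.90325722
New tax = $1,095,926 × 0.02393 = $26,225.50918
Reduction = $35,248.90325722 − $26,225.50918 = $9,023.39407722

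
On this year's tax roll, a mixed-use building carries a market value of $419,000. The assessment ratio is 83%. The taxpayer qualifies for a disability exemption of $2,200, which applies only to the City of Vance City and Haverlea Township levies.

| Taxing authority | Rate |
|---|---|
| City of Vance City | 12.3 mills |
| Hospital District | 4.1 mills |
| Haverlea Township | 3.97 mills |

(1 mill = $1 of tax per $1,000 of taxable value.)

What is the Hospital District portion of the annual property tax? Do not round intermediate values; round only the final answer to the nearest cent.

$1,425.86

Assessed value = $419,000 × 0.83 = $347,770
Hospital District taxable value = $347,770 (exemption does not apply)
Hospital District levy = $347,770 × 0.0041 = $1,425.857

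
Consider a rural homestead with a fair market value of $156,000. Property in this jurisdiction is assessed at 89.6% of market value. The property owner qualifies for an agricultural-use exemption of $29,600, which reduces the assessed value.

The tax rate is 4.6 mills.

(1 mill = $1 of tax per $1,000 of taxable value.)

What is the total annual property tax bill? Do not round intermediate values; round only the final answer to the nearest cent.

Assessed value = $156,000 × 0.896 = $139,776
Taxable value = $139,776 − $29,600 = $110,176
Tax = $110,176 × 0.0046 = $506.8096

$506.81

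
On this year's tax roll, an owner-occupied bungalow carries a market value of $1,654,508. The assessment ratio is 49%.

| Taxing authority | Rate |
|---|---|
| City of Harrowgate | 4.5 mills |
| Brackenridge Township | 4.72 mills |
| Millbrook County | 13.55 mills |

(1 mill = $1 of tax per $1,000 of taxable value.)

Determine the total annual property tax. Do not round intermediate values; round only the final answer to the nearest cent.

Assessed value = $1,654,508 × 0.49 = $810,708.92
City of Harrowgate: $810,708.92 × 0.0045 = $3,648.19014
Brackenridge Township: $810,708.92 × 0.00472 = $3,826.5461024
Millbrook County: $810,708.92 × 0.01355 = $10,985.105866
Total = $3,648.19014 + $3,826.5461024 + $10,985.105866 = $18,459.8421084

$18,459.84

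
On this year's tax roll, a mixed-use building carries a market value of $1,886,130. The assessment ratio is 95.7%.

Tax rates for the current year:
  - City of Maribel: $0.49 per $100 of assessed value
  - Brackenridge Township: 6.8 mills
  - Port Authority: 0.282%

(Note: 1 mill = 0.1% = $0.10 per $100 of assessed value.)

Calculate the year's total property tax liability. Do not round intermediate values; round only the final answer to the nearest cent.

$26,208.98

Assessed value = $1,886,130 × 0.957 = $1,805,026.41
City of Maribel: $1,805,026.41 × 0.0049 = $8,844.629409
Brackenridge Township: $1,805,026.41 × 0.0068 = $12,274.179588
Port Authority: $1,805,026.41 × 0.00282 = $5,090.1744762
Total = $26,208.9834732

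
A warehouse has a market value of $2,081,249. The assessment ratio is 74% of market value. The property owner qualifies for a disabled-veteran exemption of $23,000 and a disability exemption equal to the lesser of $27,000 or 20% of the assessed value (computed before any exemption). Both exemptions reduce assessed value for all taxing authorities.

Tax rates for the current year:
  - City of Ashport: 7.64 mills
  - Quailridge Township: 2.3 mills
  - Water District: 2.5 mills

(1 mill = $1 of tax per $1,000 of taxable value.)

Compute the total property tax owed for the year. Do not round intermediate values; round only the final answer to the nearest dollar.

$18,537

Assessed value = $2,081,249 × 0.74 = $1,540,124.26
Disability exemption = min($27,000, 20% × $1,540,124.26) = min($27,000, $308,024.852) = $27,000 (dollar cap binds)
Taxable value = $1,540,124.26 − $23,000 − $27,000 = $1,490,124.26
City of Ashport: $1,490,124.26 × 0.00764 = $11,384.5493464
Quailridge Township: $1,490,124.26 × 0.0023 = $3,427.285798
Water District: $1,490,124.26 × 0.0025 = $3,725.31065
Total = $18,537.1457944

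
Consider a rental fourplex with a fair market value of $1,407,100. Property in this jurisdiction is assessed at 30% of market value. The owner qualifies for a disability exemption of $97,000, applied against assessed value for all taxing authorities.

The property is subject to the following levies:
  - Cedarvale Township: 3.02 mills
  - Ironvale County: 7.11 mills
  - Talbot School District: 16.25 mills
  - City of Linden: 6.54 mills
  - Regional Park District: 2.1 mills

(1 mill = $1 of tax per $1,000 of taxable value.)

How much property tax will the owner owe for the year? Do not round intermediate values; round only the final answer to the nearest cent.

Assessed value = $1,407,100 × 0.3 = $422,130
Taxable value = $422,130 − $97,000 = $325,130
Cedarvale Township: $325,130 × 0.00302 = $981.8926
Ironvale County: $325,130 × 0.00711 = $2,311.6743
Talbot School District: $325,130 × 0.01625 = $5,283.3625
City of Linden: $325,130 × 0.00654 = $2,126.3502
Regional Park District: $325,130 × 0.0021 = $682.773
Total = $981.8926 + $2,311.6743 + $5,283.3625 + $2,126.3502 + $682.773 = $11,386.0526

$11,386.05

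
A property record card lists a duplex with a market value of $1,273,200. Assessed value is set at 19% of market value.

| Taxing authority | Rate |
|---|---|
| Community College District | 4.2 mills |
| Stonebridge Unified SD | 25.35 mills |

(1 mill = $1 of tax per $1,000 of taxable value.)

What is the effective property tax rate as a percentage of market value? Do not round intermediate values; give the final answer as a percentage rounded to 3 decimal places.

Assessed value = $1,273,200 × 0.19 = $241,908
Community College District: $241,908 × 0.0042 = $1,016.0136
Stonebridge Unified SD: $241,908 × 0.02535 = $6,132.3678
Total tax = $7,148.3814
Effective rate = $7,148.3814 ÷ $1,273,200 = 0.561% of market value

0.561%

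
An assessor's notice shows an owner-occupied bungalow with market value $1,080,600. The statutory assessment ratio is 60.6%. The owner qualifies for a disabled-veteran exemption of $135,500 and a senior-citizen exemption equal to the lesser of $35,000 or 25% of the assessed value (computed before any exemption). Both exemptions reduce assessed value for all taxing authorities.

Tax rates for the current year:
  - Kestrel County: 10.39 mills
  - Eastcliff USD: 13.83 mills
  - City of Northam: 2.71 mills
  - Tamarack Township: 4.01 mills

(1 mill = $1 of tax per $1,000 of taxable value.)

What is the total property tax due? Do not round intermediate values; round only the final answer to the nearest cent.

$14,985.59

Assessed value = $1,080,600 × 0.606 = $654,843.6
Senior-citizen exemption = min($35,000, 25% × $654,843.6) = min($35,000, $163,710.9) = $35,000 (dollar cap binds)
Taxable value = $654,843.6 − $135,500 − $35,000 = $484,343.6
Kestrel County: $484,343.6 × 0.01039 = $5,032.330004
Eastcliff USD: $484,343.6 × 0.01383 = $6,698.471988
City of Northam: $484,343.6 × 0.00271 = $1,312.571156
Tamarack Township: $484,343.6 × 0.00401 = $1,942.217836
Total = $14,985.590984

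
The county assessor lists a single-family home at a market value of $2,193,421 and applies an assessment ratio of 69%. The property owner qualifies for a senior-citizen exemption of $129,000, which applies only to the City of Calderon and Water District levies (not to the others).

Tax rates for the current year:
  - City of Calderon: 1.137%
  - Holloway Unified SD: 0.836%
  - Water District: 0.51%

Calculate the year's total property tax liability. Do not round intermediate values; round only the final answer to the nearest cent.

$35,454.59

Assessed value = $2,193,421 × 0.69 = $1,513,460.49
City of Calderon: ($1,513,460.49 − $129,000) × 0.01137 = $1,384,460.49 × 0.01137 = $15,741.3157713
Holloway Unified SD: $1,513,460.49 × 0.00836 = $12,652.5296964
Water District: ($1,513,460.49 − $129,000) × 0.0051 = $1,384,460.49 × 0.0051 = $7,060.748499
Total = $35,454.5939667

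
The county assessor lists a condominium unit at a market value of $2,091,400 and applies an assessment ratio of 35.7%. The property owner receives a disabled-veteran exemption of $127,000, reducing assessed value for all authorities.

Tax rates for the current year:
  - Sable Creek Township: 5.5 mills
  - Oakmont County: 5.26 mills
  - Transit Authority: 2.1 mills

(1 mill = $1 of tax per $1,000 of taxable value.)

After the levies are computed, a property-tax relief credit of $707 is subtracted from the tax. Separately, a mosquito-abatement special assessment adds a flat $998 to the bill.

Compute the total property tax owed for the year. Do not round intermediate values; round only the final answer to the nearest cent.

$8,259.44

Assessed value = $2,091,400 × 0.357 = $746,629.8
Taxable value = $746,629.8 − $127,000 = $619,629.8
Sable Creek Township: $619,629.8 × 0.0055 = $3,407.9639
Oakmont County: $619,629.8 × 0.00526 = $3,259.252748
Transit Authority: $619,629.8 × 0.0021 = $1,301.22258
Levies subtotal = $7,968.439228
After credit = $7,968.439228 − $707 = $7,261.439228
Total = $7,261.439228 + $998 = $8,259.439228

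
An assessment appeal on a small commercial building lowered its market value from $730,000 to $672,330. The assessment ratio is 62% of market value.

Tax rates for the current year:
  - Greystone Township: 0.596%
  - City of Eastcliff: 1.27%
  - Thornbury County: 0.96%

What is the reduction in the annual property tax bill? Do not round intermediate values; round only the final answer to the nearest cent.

Old assessed value = $730,000 × 0.62 = $452,600
New assessed value = $672,330 × 0.62 = $416,844.6
Combined rate = 0.00596 + 0.0127 + 0.0096 = 0.02826
Old tax = $452,600 × 0.02826 = $12,790.476
New tax = $416,844.6 × 0.02826 = $11,780.028396
Reduction = $12,790.476 − $11,780.028396 = $1,010.447604

$1,010.45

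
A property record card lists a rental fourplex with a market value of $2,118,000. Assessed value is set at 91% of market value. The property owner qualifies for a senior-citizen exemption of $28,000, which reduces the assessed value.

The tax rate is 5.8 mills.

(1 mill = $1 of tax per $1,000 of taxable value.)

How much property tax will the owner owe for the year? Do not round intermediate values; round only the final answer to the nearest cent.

Assessed value = $2,118,000 × 0.91 = $1,927,380
Taxable value = $1,927,380 − $28,000 = $1,899,380
Tax = $1,899,380 × 0.0058 = $11,016.404

$11,016.40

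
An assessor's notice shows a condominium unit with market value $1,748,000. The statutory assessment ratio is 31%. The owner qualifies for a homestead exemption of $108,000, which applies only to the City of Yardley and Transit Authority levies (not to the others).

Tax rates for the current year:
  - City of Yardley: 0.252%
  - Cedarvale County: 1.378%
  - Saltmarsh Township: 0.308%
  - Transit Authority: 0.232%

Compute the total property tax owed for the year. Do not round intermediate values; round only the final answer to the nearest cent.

Assessed value = $1,748,000 × 0.31 = $541,880
City of Yardley: ($541,880 − $108,000) × 0.00252 = $433,880 × 0.00252 = $1,093.3776
Cedarvale County: $541,880 × 0.01378 = $7,467.1064
Saltmarsh Township: $541,880 × 0.00308 = $1,668.9904
Transit Authority: ($541,880 − $108,000) × 0.00232 = $433,880 × 0.00232 = $1,006.6016
Total = $11,236.076

$11,236.08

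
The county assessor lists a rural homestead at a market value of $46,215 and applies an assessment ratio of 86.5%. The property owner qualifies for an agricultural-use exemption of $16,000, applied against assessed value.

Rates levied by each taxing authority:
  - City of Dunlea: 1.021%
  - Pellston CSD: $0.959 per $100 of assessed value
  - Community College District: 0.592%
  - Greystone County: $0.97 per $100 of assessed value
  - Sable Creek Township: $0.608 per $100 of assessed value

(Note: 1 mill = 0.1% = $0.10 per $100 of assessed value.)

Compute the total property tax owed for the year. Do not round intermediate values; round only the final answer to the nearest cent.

Assessed value = $46,215 × 0.865 = $39,975.975
Taxable value = $39,975.975 − $16,000 = $23,975.975
City of Dunlea: $23,975.975 × 0.01021 = $244.79470475
Pellston CSD: $23,975.975 × 0.00959 = $229.92960025
Community College District: $23,975.975 × 0.00592 = $141.937772
Greystone County: $23,975.975 × 0.0097 = $232.5669575
Sable Creek Township: $23,975.975 × 0.00608 = $145.773928
Total = $995.0029625

$995.00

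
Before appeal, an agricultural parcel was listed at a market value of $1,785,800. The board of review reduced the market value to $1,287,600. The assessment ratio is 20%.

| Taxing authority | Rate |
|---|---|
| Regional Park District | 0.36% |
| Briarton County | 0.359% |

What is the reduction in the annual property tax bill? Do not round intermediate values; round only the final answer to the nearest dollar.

Old assessed value = $1,785,800 × 0.2 = $357,160
New assessed value = $1,287,600 × 0.2 = $257,520
Combined rate = 0.0036 + 0.00359 = 0.00719
Old tax = $357,160 × 0.00719 = $2,567.9804
New tax = $257,520 × 0.00719 = $1,851.5688
Reduction = $2,567.9804 − $1,851.5688 = $716.4116

$716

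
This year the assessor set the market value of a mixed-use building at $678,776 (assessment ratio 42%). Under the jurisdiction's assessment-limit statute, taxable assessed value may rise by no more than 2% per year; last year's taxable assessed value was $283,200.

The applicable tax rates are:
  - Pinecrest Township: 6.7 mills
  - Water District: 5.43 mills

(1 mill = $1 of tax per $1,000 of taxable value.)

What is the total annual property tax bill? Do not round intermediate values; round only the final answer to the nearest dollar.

Uncapped assessed value = $678,776 × 0.42 = $285,085.92
Cap limit = $283,200 × 1.02 = $288,864
Taxable assessed value = min($285,085.92, $288,864) = $285,085.92 (cap does not bind)
Pinecrest Township: $285,085.92 × 0.0067 = $1,910.075664
Water District: $285,085.92 × 0.00543 = $1,548.0165456
Total = $3,458.0922096

$3,458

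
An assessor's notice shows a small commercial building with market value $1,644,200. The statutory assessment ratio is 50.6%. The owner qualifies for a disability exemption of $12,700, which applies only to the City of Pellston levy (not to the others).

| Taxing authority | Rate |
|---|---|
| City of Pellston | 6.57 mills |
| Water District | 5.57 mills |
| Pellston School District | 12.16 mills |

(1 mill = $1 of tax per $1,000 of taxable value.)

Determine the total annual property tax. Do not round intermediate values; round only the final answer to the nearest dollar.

$20,133

Assessed value = $1,644,200 × 0.506 = $831,965.2
City of Pellston: ($831,965.2 − $12,700) × 0.00657 = $819,265.2 × 0.00657 = $5,382.572364
Water District: $831,965.2 × 0.00557 = $4,634.046164
Pellston School District: $831,965.2 × 0.01216 = $10,116.696832
Total = $20,133.31536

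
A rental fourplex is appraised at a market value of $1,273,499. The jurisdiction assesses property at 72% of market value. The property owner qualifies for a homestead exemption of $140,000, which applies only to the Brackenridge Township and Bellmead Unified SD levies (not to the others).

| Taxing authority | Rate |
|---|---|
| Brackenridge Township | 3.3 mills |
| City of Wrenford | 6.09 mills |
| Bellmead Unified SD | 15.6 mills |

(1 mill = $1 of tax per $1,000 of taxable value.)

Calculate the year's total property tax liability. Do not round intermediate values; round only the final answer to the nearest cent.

$20,267.81

Assessed value = $1,273,499 × 0.72 = $916,919.28
Brackenridge Township: ($916,919.28 − $140,000) × 0.0033 = $776,919.28 × 0.0033 = $2,563.833624
City of Wrenford: $916,919.28 × 0.00609 = $5,584.0384152
Bellmead Unified SD: ($916,919.28 − $140,000) × 0.0156 = $776,919.28 × 0.0156 = $12,119.940768
Total = $20,267.8128072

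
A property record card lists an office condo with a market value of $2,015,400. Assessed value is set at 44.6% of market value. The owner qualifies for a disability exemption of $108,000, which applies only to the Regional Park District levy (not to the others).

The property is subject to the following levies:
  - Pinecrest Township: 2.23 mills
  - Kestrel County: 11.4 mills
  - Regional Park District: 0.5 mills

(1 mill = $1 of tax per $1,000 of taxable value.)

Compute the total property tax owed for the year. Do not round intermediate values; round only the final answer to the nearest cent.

$12,647.01

Assessed value = $2,015,400 × 0.446 = $898,868.4
Pinecrest Township: $898,868.4 × 0.00223 = $2,004.476532
Kestrel County: $898,868.4 × 0.0114 = $10,247.09976
Regional Park District: ($898,868.4 − $108,000) × 0.0005 = $790,868.4 × 0.0005 = $395.4342
Total = $12,647.010492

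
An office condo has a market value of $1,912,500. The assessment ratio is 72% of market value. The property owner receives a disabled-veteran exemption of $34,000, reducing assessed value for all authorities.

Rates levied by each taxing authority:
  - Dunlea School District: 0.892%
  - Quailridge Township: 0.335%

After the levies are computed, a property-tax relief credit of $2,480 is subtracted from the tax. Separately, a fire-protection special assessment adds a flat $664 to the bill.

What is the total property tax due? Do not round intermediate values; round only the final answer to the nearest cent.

Assessed value = $1,912,500 × 0.72 = $1,377,000
Taxable value = $1,377,000 − $34,000 = $1,343,000
Dunlea School District: $1,343,000 × 0.00892 = $11,979.56
Quailridge Township: $1,343,000 × 0.00335 = $4,499.05
Levies subtotal = $16,478.61
After credit = $16,478.61 − $2,480 = $13,998.61
Total = $13,998.61 + $664 = $14,662.61

$14,662.61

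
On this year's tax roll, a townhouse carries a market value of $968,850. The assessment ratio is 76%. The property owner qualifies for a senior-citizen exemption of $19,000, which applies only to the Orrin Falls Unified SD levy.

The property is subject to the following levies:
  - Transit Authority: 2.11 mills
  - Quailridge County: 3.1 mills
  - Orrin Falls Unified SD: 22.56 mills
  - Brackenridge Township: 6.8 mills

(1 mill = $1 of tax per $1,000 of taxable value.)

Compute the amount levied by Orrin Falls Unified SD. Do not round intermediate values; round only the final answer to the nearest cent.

Assessed value = $968,850 × 0.76 = $736,326
Orrin Falls Unified SD taxable value = $736,326 − $19,000 = $717,326
Orrin Falls Unified SD levy = $717,326 × 0.02256 = $16,182.87456

$16,182.87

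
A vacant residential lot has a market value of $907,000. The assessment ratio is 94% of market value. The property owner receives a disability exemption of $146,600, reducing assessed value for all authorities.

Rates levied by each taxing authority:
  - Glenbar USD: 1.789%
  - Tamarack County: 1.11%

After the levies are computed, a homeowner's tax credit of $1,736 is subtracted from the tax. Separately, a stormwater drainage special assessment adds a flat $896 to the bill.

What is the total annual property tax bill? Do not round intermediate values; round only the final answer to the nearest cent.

$19,626.36

Assessed value = $907,000 × 0.94 = $852,580
Taxable value = $852,580 − $146,600 = $705,980
Glenbar USD: $705,980 × 0.01789 = $12,629.9822
Tamarack County: $705,980 × 0.0111 = $7,836.378
Levies subtotal = $20,466.3602
After credit = $20,466.3602 − $1,736 = $18,730.3602
Total = $18,730.3602 + $896 = $19,626.3602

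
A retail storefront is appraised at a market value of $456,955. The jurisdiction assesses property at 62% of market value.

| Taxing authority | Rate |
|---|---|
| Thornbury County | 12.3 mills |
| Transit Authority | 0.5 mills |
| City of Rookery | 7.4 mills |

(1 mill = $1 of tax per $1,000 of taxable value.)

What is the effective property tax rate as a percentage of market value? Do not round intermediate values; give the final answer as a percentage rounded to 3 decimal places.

1.252%

Assessed value = $456,955 × 0.62 = $283,312.1
Thornbury County: $283,312.1 × 0.0123 = $3,484.73883
Transit Authority: $283,312.1 × 0.0005 = $141.65605
City of Rookery: $283,312.1 × 0.0074 = $2,096.50954
Total tax = $5,722.90442
Effective rate = $5,722.90442 ÷ $456,955 = 1.252% of market value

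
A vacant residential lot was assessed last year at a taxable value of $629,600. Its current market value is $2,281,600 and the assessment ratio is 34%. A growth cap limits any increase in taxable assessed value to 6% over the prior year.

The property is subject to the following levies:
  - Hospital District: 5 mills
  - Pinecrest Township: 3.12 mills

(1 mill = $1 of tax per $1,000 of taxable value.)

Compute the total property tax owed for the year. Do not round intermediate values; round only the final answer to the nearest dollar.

$5,419

Uncapped assessed value = $2,281,600 × 0.34 = $775,744
Cap limit = $629,600 × 1.06 = $667,376
Taxable assessed value = min($775,744, $667,376) = $667,376 (cap binds)
Hospital District: $667,376 × 0.005 = $3,336.88
Pinecrest Township: $667,376 × 0.00312 = $2,082.21312
Total = $5,419.09312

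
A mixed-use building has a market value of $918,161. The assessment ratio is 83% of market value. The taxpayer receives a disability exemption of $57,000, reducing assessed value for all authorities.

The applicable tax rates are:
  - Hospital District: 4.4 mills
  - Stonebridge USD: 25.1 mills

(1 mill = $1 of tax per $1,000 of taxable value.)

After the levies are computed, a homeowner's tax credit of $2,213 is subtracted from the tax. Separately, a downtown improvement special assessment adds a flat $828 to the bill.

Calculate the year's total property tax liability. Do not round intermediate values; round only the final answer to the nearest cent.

Assessed value = $918,161 × 0.83 = $762,073.63
Taxable value = $762,073.63 − $57,000 = $705,073.63
Hospital District: $705,073.63 × 0.0044 = $3,102.323972
Stonebridge USD: $705,073.63 × 0.0251 = $17,697.348113
Levies subtotal = $20,799.672085
After credit = $20,799.672085 − $2,213 = $18,586.672085
Total = $18,586.672085 + $828 = $19,414.672085

$19,414.67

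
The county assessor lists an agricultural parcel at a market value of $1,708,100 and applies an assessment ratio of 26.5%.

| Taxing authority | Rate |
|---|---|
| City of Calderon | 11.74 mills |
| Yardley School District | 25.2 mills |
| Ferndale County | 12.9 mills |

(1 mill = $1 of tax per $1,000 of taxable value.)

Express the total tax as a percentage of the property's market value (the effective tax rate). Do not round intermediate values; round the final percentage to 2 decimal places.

1.32%

Assessed value = $1,708,100 × 0.265 = $452,646.5
City of Calderon: $452,646.5 × 0.01174 = $5,314.06991
Yardley School District: $452,646.5 × 0.0252 = $11,406.6918
Ferndale County: $452,646.5 × 0.0129 = $5,839.13985
Total tax = $22,559.90156
Effective rate = $22,559.90156 ÷ $1,708,100 = 1.32% of market value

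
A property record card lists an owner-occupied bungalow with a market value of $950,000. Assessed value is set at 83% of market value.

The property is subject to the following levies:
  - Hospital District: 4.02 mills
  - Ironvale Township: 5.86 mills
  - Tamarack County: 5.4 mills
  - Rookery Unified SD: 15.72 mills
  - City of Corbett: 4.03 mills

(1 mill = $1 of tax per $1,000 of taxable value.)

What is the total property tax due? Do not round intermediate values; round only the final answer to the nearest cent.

$27,621.16

Assessed value = $950,000 × 0.83 = $788,500
Hospital District: $788,500 × 0.00402 = $3,169.77
Ironvale Township: $788,500 × 0.00586 = $4,620.61
Tamarack County: $788,500 × 0.0054 = $4,257.9
Rookery Unified SD: $788,500 × 0.01572 = $12,395.22
City of Corbett: $788,500 × 0.00403 = $3,177.655
Total = $3,169.77 + $4,620.61 + $4,257.9 + $12,395.22 + $3,177.655 = $27,621.155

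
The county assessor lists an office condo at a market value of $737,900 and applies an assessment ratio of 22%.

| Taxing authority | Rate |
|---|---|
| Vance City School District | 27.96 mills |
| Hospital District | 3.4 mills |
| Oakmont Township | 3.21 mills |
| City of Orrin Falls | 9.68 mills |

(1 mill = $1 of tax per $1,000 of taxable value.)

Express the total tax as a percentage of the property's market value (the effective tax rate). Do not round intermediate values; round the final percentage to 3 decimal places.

0.974%

Assessed value = $737,900 × 0.22 = $162,338
Vance City School District: $162,338 × 0.02796 = $4,538.97048
Hospital District: $162,338 × 0.0034 = $551.9492
Oakmont Township: $162,338 × 0.00321 = $521.10498
City of Orrin Falls: $162,338 × 0.00968 = $1,571.43184
Total tax = $7,183.4565
Effective rate = $7,183.4565 ÷ $737,900 = 0.974% of market value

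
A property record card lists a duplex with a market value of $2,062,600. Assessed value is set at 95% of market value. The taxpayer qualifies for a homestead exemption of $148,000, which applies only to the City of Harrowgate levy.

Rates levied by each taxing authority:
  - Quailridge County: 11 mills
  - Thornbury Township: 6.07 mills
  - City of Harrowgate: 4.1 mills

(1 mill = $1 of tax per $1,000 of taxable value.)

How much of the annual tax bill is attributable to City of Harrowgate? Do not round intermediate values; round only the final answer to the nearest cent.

Assessed value = $2,062,600 × 0.95 = $1,959,470
City of Harrowgate taxable value = $1,959,470 − $148,000 = $1,811,470
City of Harrowgate levy = $1,811,470 × 0.0041 = $7,427.027

$7,427.03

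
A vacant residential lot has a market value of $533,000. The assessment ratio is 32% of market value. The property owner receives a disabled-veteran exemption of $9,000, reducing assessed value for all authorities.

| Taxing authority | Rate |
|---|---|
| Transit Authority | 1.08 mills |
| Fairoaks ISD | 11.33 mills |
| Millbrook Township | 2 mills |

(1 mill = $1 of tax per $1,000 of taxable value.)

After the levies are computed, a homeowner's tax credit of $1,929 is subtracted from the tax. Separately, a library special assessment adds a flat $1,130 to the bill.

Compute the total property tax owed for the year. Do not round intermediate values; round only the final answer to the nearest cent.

$1,529.08

Assessed value = $533,000 × 0.32 = $170,560
Taxable value = $170,560 − $9,000 = $161,560
Transit Authority: $161,560 × 0.00108 = $174.4848
Fairoaks ISD: $161,560 × 0.01133 = $1,830.4748
Millbrook Township: $161,560 × 0.002 = $323.12
Levies subtotal = $2,328.0796
After credit = $2,328.0796 − $1,929 = $399.0796
Total = $399.0796 + $1,130 = $1,529.0796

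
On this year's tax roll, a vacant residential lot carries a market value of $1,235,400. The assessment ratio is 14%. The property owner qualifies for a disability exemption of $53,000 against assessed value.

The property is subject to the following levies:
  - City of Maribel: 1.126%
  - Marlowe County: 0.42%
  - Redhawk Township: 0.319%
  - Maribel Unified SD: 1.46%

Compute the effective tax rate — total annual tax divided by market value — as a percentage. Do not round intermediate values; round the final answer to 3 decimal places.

0.323%

Assessed value = $1,235,400 × 0.14 = $172,956
Taxable value = $172,956 − $53,000 = $119,956
City of Maribel: $119,956 × 0.01126 = $1,350.70456
Marlowe County: $119,956 × 0.0042 = $503.8152
Redhawk Township: $119,956 × 0.00319 = $382.65964
Maribel Unified SD: $119,956 × 0.0146 = $1,751.3576
Total tax = $3,988.537
Effective rate = $3,988.537 ÷ $1,235,400 = 0.323% of market value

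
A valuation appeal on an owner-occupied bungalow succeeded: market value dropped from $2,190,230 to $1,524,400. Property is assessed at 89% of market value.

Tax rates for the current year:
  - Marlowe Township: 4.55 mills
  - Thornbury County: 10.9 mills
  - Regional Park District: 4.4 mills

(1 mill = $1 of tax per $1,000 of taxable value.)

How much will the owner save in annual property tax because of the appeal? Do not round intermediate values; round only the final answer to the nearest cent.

$11,762.89

Old assessed value = $2,190,230 × 0.89 = $1,949,304.7
New assessed value = $1,524,400 × 0.89 = $1,356,716
Combined rate = 0.00455 + 0.0109 + 0.0044 = 0.01985
Old tax = $1,949,304.7 × 0.01985 = $38,693.698295
New tax = $1,356,716 × 0.01985 = $26,930.8126
Reduction = $38,693.698295 − $26,930.8126 = $11,762.885695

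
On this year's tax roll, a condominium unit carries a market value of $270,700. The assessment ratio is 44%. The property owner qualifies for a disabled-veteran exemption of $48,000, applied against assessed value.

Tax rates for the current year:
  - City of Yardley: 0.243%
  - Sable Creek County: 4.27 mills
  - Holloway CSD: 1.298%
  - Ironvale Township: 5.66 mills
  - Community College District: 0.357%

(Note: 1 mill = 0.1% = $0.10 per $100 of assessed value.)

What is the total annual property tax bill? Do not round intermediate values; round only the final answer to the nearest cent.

Assessed value = $270,700 × 0.44 = $119,108
Taxable value = $119,108 − $48,000 = $71,108
City of Yardley: $71,108 × 0.00243 = $172.79244
Sable Creek County: $71,108 × 0.00427 = $303.63116
Holloway CSD: $71,108 × 0.01298 = $922.98184
Ironvale Township: $71,108 × 0.00566 = $402.47128
Community College District: $71,108 × 0.00357 = $253.85556
Total = $2,055.73228

$2,055.73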